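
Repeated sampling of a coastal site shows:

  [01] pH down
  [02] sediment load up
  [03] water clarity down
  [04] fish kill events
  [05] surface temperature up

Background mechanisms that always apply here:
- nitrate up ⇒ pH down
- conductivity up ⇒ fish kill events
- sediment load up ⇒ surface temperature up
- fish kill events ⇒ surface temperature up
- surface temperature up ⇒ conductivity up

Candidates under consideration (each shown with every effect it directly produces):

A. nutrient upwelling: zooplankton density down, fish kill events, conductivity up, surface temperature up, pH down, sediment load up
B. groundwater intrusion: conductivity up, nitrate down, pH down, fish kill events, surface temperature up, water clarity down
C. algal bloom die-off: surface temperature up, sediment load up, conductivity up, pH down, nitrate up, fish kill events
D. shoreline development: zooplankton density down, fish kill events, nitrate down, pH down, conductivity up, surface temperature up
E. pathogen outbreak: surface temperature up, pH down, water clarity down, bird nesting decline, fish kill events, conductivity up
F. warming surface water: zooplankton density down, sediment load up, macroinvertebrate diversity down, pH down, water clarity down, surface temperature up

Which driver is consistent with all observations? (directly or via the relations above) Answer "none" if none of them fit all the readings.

F

Per-candidate check:
(A) nutrient upwelling — pH down match; sediment load up match; water clarity down miss; fish kill events match; surface temperature up match
(B) groundwater intrusion — does not account for sediment load up
(C) algal bloom die-off — does not account for water clarity down
(D) shoreline development — does not account for sediment load up, water clarity down
(E) pathogen outbreak — pH down match; sediment load up miss; water clarity down match; fish kill events match; surface temperature up match
(F) warming surface water — accounts for every observation (fish kill events through surface temperature up → conductivity up → fish kill events)
Only (F) is consistent with every observation.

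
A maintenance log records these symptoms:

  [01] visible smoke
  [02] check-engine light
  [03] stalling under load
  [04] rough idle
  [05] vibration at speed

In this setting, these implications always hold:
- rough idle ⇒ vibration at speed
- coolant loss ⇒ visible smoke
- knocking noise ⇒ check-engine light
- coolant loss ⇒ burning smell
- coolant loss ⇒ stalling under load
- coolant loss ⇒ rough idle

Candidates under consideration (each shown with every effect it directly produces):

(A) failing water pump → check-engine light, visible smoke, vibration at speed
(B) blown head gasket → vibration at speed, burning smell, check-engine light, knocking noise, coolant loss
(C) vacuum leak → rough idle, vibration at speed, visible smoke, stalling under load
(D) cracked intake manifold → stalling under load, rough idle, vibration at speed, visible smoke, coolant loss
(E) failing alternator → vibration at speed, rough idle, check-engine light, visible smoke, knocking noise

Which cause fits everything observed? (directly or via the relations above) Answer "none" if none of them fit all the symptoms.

B

For each candidate, compare predicted effects to what was observed:
(A) failing water pump — visible smoke +; check-engine light +; stalling under load -; rough idle -; vibration at speed +
(B) blown head gasket — accounts for every observation (visible smoke via coolant loss → visible smoke)
(C) vacuum leak — visible smoke +; check-engine light -; stalling under load +; rough idle +; vibration at speed +
(D) cracked intake manifold — visible smoke +; check-engine light -; stalling under load +; rough idle +; vibration at speed +
(E) failing alternator — visible smoke +; check-engine light +; stalling under load -; rough idle +; vibration at speed +
(B) alone accounts for all the evidence.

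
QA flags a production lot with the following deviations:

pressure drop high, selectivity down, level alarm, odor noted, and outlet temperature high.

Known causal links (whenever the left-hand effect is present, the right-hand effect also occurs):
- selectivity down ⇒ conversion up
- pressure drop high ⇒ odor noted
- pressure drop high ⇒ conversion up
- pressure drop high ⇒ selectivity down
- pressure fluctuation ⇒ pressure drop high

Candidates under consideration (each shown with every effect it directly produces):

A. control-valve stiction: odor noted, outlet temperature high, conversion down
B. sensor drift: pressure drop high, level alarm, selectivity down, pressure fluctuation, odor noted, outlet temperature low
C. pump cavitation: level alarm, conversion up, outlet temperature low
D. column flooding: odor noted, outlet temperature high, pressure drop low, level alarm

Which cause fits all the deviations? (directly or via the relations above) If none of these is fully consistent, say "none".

none

Per-candidate check:
(A) control-valve stiction — pressure drop high ✗; selectivity down ✗; level alarm ✗; odor noted ✓; outlet temperature high ✓
(B) sensor drift — pressure drop high ✓; selectivity down ✓; level alarm ✓; odor noted ✓; outlet temperature high ✗
(C) pump cavitation — pressure drop high ✗; selectivity down ✗; level alarm ✓; odor noted ✗; outlet temperature high ✗
(D) column flooding — fails on pressure drop high, selectivity down (predicts pressure drop low, not pressure drop high)
Every candidate fails on at least one observation.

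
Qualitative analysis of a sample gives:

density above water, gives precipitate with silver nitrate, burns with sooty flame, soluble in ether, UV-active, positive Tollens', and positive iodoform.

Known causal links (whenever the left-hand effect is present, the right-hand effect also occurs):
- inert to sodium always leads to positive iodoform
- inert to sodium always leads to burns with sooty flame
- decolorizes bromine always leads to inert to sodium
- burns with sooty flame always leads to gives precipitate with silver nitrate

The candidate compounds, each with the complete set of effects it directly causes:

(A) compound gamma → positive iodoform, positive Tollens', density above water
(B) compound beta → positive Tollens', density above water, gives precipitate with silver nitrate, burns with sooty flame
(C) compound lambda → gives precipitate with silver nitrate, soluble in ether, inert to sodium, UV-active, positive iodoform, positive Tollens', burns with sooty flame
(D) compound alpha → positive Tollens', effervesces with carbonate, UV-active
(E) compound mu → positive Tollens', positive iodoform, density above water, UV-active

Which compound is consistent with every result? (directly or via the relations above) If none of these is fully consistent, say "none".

none

For each candidate, compare predicted effects to what was observed:
(A) compound gamma — density above water +; gives precipitate with silver nitrate -; burns with sooty flame -; soluble in ether -; UV-active -; positive Tollens' +; positive iodoform +
(B) compound beta — density above water +; gives precipitate with silver nitrate +; burns with sooty flame +; soluble in ether -; UV-active -; positive Tollens' +; positive iodoform -
(C) compound lambda — does not account for density above water
(D) compound alpha — density above water -; gives precipitate with silver nitrate -; burns with sooty flame -; soluble in ether -; UV-active +; positive Tollens' +; positive iodoform -
(E) compound mu — density above water +; gives precipitate with silver nitrate -; burns with sooty flame -; soluble in ether -; UV-active +; positive Tollens' +; positive iodoform +
No candidate is consistent with all observations.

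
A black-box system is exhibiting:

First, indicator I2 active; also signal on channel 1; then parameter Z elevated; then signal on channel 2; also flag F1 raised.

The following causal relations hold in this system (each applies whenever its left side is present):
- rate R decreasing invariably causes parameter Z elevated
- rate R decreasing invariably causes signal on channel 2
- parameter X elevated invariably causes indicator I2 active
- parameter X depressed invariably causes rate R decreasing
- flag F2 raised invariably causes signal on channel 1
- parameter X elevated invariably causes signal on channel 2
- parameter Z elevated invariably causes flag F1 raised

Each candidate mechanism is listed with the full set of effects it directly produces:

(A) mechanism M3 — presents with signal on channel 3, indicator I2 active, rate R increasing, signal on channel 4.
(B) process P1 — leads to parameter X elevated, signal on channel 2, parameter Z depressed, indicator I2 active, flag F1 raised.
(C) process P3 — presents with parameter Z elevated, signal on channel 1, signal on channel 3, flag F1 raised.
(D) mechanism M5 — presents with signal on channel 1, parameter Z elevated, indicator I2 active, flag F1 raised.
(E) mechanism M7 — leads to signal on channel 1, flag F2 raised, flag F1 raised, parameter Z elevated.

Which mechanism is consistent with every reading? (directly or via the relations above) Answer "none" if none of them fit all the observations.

none

Per-candidate check:
(A) mechanism M3 — indicator I2 active match; signal on channel 1 miss; parameter Z elevated miss; signal on channel 2 miss; flag F1 raised miss
(B) process P1 — indicator I2 active match; signal on channel 1 miss; parameter Z elevated miss; signal on channel 2 match; flag F1 raised match
(C) process P3 — indicator I2 active miss; signal on channel 1 match; parameter Z elevated match; signal on channel 2 miss; flag F1 raised match
(D) mechanism M5 — indicator I2 active match; signal on channel 1 match; parameter Z elevated match; signal on channel 2 miss; flag F1 raised match
(E) mechanism M7 — does not account for indicator I2 active, signal on channel 2
Every candidate fails on at least one observation.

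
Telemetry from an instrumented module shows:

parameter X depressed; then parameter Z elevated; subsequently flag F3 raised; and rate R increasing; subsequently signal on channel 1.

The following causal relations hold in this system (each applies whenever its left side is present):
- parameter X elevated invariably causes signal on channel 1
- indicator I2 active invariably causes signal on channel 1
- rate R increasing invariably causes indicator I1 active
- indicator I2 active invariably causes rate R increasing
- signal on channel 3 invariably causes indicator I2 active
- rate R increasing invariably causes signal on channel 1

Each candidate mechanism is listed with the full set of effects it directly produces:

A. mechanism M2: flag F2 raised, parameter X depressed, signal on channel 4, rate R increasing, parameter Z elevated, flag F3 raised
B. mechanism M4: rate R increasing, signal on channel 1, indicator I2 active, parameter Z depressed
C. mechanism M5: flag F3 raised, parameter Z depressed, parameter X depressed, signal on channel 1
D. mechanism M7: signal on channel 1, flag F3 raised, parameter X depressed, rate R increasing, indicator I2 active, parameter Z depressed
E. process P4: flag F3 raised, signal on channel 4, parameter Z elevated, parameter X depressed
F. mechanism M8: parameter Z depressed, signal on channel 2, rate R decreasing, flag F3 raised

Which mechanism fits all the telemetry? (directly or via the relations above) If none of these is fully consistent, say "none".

For each candidate, compare predicted effects to what was observed:
(A) mechanism M2 — accounts for every observation (signal on channel 1 by rate R increasing → signal on channel 1)
(B) mechanism M4 — parameter X depressed -; parameter Z elevated -; flag F3 raised -; rate R increasing +; signal on channel 1 +
(C) mechanism M5 — fails on parameter Z elevated, rate R increasing (predicts parameter Z depressed, not parameter Z elevated)
(D) mechanism M7 — parameter X depressed +; parameter Z elevated -; flag F3 raised +; rate R increasing +; signal on channel 1 +
(E) process P4 — does not account for rate R increasing, signal on channel 1
(F) mechanism M8 — parameter X depressed -; parameter Z elevated -; flag F3 raised +; rate R increasing -; signal on channel 1 -
Only (A) is consistent with every observation.

A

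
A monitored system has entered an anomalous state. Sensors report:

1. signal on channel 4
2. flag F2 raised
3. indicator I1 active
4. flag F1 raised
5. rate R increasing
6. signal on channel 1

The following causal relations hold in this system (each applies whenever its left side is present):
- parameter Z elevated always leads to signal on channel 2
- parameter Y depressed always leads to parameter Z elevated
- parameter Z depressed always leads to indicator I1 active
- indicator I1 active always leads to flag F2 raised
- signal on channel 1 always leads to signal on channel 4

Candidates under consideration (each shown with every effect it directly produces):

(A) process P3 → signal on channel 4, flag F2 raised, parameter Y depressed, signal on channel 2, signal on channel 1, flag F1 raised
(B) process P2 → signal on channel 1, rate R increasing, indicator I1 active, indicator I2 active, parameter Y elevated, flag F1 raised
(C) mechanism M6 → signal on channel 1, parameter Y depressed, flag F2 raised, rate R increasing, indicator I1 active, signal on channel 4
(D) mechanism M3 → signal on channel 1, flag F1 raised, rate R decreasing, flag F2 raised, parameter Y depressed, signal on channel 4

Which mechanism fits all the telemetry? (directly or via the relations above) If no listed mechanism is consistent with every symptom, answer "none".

Testing each hypothesis:
(A) process P3 — does not account for indicator I1 active, rate R increasing
(B) process P2 — signal on channel 4 + (via signal on channel 1 → signal on channel 4); flag F2 raised + (via indicator I1 active → flag F2 raised); indicator I1 active +; flag F1 raised +; rate R increasing +; signal on channel 1 +
(C) mechanism M6 — signal on channel 4 +; flag F2 raised +; indicator I1 active +; flag F1 raised -; rate R increasing +; signal on channel 1 +
(D) mechanism M3 — fails on indicator I1 active, rate R increasing (predicts rate R decreasing, not rate R increasing)
Only (B) is consistent with every observation.

B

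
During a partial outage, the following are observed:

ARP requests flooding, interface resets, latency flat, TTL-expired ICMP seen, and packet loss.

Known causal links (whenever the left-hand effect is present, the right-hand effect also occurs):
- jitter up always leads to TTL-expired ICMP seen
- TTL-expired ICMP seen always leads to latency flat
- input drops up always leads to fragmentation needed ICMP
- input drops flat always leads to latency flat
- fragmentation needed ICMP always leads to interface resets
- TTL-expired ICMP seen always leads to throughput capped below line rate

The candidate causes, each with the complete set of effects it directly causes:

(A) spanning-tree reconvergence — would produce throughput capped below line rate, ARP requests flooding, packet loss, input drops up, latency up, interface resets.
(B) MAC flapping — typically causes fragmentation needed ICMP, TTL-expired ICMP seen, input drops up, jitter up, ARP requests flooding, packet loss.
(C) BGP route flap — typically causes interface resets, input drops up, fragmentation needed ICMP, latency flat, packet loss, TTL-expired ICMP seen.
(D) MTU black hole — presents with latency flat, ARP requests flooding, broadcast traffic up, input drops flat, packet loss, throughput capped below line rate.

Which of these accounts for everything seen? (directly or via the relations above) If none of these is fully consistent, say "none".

B

Testing each hypothesis:
(A) spanning-tree reconvergence — ARP requests flooding +; interface resets +; latency flat -; TTL-expired ICMP seen -; packet loss +
(B) MAC flapping — ARP requests flooding +; interface resets + (through fragmentation needed ICMP → interface resets); latency flat + (through TTL-expired ICMP seen → latency flat); TTL-expired ICMP seen +; packet loss +
(C) BGP route flap — does not account for ARP requests flooding
(D) MTU black hole — ARP requests flooding +; interface resets -; latency flat +; TTL-expired ICMP seen -; packet loss +
Only (B) is consistent with every observation.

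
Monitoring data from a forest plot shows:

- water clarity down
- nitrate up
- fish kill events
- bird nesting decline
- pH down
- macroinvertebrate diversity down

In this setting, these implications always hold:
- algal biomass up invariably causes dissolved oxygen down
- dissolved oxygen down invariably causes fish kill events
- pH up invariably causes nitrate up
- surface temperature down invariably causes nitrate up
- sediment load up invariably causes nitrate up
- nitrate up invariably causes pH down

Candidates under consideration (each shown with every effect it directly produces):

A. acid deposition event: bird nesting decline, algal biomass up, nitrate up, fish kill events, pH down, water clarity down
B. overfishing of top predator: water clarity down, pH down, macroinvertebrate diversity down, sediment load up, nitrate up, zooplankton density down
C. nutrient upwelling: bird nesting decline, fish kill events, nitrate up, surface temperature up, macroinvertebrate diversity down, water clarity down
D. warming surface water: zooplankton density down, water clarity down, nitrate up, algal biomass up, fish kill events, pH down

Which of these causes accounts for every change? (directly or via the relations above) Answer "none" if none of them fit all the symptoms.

For each candidate, compare predicted effects to what was observed:
(A) acid deposition event — water clarity down ✓; nitrate up ✓; fish kill events ✓; bird nesting decline ✓; pH down ✓; macroinvertebrate diversity down ✗
(B) overfishing of top predator — does not account for fish kill events, bird nesting decline
(C) nutrient upwelling — accounts for every observation (pH down via nitrate up → pH down)
(D) warming surface water — water clarity down ✓; nitrate up ✓; fish kill events ✓; bird nesting decline ✗; pH down ✓; macroinvertebrate diversity down ✗
(C) is the only candidate with no mismatches.

C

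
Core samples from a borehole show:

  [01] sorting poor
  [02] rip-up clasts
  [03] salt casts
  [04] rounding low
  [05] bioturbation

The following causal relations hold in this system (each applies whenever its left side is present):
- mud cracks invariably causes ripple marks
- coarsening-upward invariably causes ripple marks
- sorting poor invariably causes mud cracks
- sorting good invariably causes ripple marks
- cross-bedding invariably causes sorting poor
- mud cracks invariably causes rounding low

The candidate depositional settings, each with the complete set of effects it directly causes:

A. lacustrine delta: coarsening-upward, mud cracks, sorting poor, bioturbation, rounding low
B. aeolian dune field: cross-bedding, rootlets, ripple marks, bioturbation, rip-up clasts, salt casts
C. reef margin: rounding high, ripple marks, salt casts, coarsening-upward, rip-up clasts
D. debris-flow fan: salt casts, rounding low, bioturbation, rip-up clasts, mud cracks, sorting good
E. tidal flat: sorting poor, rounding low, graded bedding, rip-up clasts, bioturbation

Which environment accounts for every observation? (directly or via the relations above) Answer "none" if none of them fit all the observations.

Per-candidate check:
(A) lacustrine delta — does not account for rip-up clasts, salt casts
(B) aeolian dune field — sorting poor yes (by cross-bedding → sorting poor); rip-up clasts yes; salt casts yes; rounding low yes (by cross-bedding → sorting poor → mud cracks → rounding low); bioturbation yes
(C) reef margin — sorting poor NO; rip-up clasts yes; salt casts yes; rounding low NO; bioturbation NO
(D) debris-flow fan — fails on sorting poor (predicts sorting good, not sorting poor)
(E) tidal flat — sorting poor yes; rip-up clasts yes; salt casts NO; rounding low yes; bioturbation yes
(B) alone accounts for all the evidence.

B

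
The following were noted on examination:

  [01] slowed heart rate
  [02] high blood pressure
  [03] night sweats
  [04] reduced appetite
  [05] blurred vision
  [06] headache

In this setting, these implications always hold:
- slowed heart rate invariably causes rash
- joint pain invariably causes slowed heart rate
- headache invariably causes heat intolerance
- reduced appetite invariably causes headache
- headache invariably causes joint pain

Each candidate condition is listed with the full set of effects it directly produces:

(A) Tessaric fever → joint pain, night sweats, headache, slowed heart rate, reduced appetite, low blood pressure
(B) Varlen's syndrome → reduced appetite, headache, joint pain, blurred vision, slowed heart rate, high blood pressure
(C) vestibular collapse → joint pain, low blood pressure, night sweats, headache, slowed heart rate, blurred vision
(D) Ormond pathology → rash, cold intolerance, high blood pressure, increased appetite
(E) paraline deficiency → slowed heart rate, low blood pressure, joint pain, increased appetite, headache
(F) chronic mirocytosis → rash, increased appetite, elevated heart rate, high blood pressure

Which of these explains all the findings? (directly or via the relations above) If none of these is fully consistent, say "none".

none

For each candidate, compare predicted effects to what was observed:
(A) Tessaric fever — fails on high blood pressure, blurred vision (predicts low blood pressure, not high blood pressure)
(B) Varlen's syndrome — slowed heart rate ✓; high blood pressure ✓; night sweats ✗; reduced appetite ✓; blurred vision ✓; headache ✓
(C) vestibular collapse — fails on high blood pressure, reduced appetite (predicts low blood pressure, not high blood pressure)
(D) Ormond pathology — slowed heart rate ✗; high blood pressure ✓; night sweats ✗; reduced appetite ✗; blurred vision ✗; headache ✗
(E) paraline deficiency — slowed heart rate ✓; high blood pressure ✗; night sweats ✗; reduced appetite ✗; blurred vision ✗; headache ✓
(F) chronic mirocytosis — slowed heart rate ✗; high blood pressure ✓; night sweats ✗; reduced appetite ✗; blurred vision ✗; headache ✗
None of the listed candidates fits everything.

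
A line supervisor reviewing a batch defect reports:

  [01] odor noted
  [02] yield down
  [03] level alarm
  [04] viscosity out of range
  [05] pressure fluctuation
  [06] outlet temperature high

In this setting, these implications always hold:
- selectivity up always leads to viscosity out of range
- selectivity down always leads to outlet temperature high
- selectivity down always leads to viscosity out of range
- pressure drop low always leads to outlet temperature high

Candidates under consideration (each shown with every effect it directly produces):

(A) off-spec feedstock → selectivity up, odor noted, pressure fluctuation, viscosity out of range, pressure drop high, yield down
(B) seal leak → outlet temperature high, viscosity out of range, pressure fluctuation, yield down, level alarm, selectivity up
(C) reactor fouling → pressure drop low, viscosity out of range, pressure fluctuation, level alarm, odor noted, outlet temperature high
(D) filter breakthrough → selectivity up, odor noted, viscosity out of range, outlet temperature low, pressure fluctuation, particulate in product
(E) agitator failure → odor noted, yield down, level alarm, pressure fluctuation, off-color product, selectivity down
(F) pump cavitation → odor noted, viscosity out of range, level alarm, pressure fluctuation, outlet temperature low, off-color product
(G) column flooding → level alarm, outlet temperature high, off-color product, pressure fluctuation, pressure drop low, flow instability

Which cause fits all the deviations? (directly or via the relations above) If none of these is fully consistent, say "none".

For each candidate, compare predicted effects to what was observed:
(A) off-spec feedstock — odor noted +; yield down +; level alarm -; viscosity out of range +; pressure fluctuation +; outlet temperature high -
(B) seal leak — does not account for odor noted
(C) reactor fouling — odor noted +; yield down -; level alarm +; viscosity out of range +; pressure fluctuation +; outlet temperature high +
(D) filter breakthrough — fails on yield down, level alarm, outlet temperature high (predicts outlet temperature low, not outlet temperature high)
(E) agitator failure — accounts for every observation (viscosity out of range via selectivity down → viscosity out of range)
(F) pump cavitation — odor noted +; yield down -; level alarm +; viscosity out of range +; pressure fluctuation +; outlet temperature high -
(G) column flooding — odor noted -; yield down -; level alarm +; viscosity out of range -; pressure fluctuation +; outlet temperature high +
(E) alone accounts for all the evidence.

E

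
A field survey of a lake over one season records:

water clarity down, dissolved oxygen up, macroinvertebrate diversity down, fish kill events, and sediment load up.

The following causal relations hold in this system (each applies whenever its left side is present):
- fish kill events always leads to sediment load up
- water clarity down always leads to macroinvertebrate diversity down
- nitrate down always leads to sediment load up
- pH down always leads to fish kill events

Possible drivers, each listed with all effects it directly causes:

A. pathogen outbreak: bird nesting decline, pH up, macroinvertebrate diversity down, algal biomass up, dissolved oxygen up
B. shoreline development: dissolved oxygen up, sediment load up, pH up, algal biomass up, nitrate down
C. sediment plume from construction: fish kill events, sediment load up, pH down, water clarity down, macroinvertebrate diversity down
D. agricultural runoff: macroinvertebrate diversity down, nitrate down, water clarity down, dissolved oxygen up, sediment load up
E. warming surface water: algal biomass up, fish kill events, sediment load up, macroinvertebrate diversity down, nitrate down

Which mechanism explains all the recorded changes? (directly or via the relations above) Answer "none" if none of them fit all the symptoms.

Per-candidate check:
(A) pathogen outbreak — water clarity down ✗; dissolved oxygen up ✓; macroinvertebrate diversity down ✓; fish kill events ✗; sediment load up ✗
(B) shoreline development — does not account for water clarity down, macroinvertebrate diversity down, fish kill events
(C) sediment plume from construction — does not account for dissolved oxygen up
(D) agricultural runoff — water clarity down ✓; dissolved oxygen up ✓; macroinvertebrate diversity down ✓; fish kill events ✗; sediment load up ✓
(E) warming surface water — water clarity down ✗; dissolved oxygen up ✗; macroinvertebrate diversity down ✓; fish kill events ✓; sediment load up ✓
No candidate is consistent with all observations.

none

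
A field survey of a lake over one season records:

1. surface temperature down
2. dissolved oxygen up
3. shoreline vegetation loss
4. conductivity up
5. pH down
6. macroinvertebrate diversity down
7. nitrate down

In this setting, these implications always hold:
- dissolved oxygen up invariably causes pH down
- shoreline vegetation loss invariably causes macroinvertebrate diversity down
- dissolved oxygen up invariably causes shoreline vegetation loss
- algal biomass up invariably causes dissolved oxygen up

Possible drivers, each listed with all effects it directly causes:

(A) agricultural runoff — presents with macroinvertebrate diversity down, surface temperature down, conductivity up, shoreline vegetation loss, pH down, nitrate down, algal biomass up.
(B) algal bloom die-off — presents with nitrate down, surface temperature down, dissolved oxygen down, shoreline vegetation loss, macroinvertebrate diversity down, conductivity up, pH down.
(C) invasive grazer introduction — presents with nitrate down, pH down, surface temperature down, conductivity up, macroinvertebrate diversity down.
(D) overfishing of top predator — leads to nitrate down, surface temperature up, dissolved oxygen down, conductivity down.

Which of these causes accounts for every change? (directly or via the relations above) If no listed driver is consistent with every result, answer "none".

Testing each hypothesis:
(A) agricultural runoff — accounts for every observation (dissolved oxygen up via algal biomass up → dissolved oxygen up)
(B) algal bloom die-off — fails on dissolved oxygen up (predicts dissolved oxygen down, not dissolved oxygen up)
(C) invasive grazer introduction — surface temperature down +; dissolved oxygen up -; shoreline vegetation loss -; conductivity up +; pH down +; macroinvertebrate diversity down +; nitrate down +
(D) overfishing of top predator — surface temperature down -; dissolved oxygen up -; shoreline vegetation loss -; conductivity up -; pH down -; macroinvertebrate diversity down -; nitrate down +
(A) is the only candidate with no mismatches.

A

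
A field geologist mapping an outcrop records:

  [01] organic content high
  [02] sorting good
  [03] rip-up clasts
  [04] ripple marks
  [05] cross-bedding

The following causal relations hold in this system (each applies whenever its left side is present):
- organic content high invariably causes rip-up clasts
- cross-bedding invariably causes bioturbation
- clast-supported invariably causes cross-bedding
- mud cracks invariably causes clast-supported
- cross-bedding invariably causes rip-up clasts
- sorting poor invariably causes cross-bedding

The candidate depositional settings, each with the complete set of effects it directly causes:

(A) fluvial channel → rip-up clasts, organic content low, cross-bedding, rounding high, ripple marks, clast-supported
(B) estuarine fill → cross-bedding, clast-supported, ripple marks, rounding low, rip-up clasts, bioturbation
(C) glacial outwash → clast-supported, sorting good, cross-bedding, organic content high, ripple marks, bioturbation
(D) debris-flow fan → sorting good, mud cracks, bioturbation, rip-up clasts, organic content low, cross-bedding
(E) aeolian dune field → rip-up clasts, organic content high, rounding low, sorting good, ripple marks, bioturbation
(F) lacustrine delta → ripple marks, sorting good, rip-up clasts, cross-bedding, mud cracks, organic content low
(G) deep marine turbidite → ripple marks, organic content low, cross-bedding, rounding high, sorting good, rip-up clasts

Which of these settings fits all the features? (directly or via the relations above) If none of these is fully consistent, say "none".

C

Testing each hypothesis:
(A) fluvial channel — organic content high -; sorting good -; rip-up clasts +; ripple marks +; cross-bedding +
(B) estuarine fill — organic content high -; sorting good -; rip-up clasts +; ripple marks +; cross-bedding +
(C) glacial outwash — accounts for every observation (rip-up clasts through organic content high → rip-up clasts)
(D) debris-flow fan — organic content high -; sorting good +; rip-up clasts +; ripple marks -; cross-bedding +
(E) aeolian dune field — does not account for cross-bedding
(F) lacustrine delta — organic content high -; sorting good +; rip-up clasts +; ripple marks +; cross-bedding +
(G) deep marine turbidite — fails on organic content high (predicts organic content low, not organic content high)
(C) alone accounts for all the evidence.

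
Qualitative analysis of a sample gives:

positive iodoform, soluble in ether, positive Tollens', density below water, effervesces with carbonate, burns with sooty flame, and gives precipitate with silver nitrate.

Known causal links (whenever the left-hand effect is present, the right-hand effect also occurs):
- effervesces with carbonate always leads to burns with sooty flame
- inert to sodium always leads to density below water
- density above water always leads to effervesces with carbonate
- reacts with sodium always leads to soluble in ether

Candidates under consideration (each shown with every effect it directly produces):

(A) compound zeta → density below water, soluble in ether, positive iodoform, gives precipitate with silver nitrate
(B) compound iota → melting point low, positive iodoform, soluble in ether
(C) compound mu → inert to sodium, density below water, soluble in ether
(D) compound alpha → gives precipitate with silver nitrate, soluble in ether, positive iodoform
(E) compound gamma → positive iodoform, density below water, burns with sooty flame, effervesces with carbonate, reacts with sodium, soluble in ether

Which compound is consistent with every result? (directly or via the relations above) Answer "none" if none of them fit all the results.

For each candidate, compare predicted effects to what was observed:
(A) compound zeta — does not account for positive Tollens', effervesces with carbonate, burns with sooty flame
(B) compound iota — does not account for positive Tollens', density below water, effervesces with carbonate, burns with sooty flame, gives precipitate with silver nitrate
(C) compound mu — does not account for positive iodoform, positive Tollens', effervesces with carbonate, burns with sooty flame, gives precipitate with silver nitrate
(D) compound alpha — does not account for positive Tollens', density below water, effervesces with carbonate, burns with sooty flame
(E) compound gamma — does not account for positive Tollens', gives precipitate with silver nitrate
No candidate is consistent with all observations.

none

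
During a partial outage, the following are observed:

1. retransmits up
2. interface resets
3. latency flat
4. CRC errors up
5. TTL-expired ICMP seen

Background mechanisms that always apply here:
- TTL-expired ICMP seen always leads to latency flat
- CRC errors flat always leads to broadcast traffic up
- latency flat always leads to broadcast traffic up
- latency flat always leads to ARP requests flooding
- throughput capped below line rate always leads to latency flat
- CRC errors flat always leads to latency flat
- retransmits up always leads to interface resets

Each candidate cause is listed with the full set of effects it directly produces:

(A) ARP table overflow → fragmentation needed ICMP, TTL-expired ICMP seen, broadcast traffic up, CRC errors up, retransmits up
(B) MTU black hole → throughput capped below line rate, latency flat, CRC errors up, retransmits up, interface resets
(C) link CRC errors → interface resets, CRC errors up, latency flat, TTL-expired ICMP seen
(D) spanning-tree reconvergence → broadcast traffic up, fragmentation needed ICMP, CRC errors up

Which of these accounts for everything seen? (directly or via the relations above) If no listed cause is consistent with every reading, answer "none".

A

Testing each hypothesis:
(A) ARP table overflow — retransmits up yes; interface resets yes (by retransmits up → interface resets); latency flat yes (by TTL-expired ICMP seen → latency flat); CRC errors up yes; TTL-expired ICMP seen yes
(B) MTU black hole — retransmits up yes; interface resets yes; latency flat yes; CRC errors up yes; TTL-expired ICMP seen NO
(C) link CRC errors — does not account for retransmits up
(D) spanning-tree reconvergence — does not account for retransmits up, interface resets, latency flat, TTL-expired ICMP seen
(A) is the only candidate with no mismatches.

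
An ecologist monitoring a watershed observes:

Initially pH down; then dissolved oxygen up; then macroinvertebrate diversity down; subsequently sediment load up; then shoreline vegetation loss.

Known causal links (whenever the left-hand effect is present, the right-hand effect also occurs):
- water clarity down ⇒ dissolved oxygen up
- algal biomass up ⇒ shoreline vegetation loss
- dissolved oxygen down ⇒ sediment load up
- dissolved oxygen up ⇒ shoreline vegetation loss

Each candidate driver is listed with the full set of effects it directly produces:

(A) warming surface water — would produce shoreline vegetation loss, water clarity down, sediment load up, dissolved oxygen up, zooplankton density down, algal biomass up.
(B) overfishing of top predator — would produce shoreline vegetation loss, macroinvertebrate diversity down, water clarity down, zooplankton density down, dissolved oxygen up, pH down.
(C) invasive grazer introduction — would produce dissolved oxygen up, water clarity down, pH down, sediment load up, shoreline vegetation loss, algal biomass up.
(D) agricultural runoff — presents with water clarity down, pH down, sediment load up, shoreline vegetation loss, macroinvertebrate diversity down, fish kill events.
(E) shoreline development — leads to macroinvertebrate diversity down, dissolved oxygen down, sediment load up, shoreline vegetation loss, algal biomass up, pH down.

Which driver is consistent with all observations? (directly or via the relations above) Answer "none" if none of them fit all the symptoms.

For each candidate, compare predicted effects to what was observed:
(A) warming surface water — does not account for pH down, macroinvertebrate diversity down
(B) overfishing of top predator — pH down +; dissolved oxygen up +; macroinvertebrate diversity down +; sediment load up -; shoreline vegetation loss +
(C) invasive grazer introduction — does not account for macroinvertebrate diversity down
(D) agricultural runoff — pH down +; dissolved oxygen up + (via water clarity down → dissolved oxygen up); macroinvertebrate diversity down +; sediment load up +; shoreline vegetation loss +
(E) shoreline development — fails on dissolved oxygen up (predicts dissolved oxygen down, not dissolved oxygen up)
Only (D) is consistent with every observation.

D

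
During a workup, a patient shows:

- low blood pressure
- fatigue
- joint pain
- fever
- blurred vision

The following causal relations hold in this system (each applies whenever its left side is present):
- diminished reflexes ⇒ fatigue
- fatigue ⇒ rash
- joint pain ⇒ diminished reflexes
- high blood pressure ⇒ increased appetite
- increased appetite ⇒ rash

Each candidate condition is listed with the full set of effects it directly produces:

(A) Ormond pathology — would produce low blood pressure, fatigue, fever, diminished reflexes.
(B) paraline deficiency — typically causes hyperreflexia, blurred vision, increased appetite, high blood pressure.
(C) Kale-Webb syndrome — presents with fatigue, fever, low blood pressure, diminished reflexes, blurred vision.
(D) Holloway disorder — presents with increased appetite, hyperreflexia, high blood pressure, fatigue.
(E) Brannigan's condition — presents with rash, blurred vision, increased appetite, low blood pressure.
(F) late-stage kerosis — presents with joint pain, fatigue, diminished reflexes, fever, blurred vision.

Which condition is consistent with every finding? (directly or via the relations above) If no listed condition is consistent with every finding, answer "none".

For each candidate, compare predicted effects to what was observed:
(A) Ormond pathology — low blood pressure ✓; fatigue ✓; joint pain ✗; fever ✓; blurred vision ✗
(B) paraline deficiency — fails on low blood pressure, fatigue, joint pain, fever (predicts high blood pressure, not low blood pressure)
(C) Kale-Webb syndrome — does not account for joint pain
(D) Holloway disorder — fails on low blood pressure, joint pain, fever, blurred vision (predicts high blood pressure, not low blood pressure)
(E) Brannigan's condition — does not account for fatigue, joint pain, fever
(F) late-stage kerosis — low blood pressure ✗; fatigue ✓; joint pain ✓; fever ✓; blurred vision ✓
Every candidate fails on at least one observation.

none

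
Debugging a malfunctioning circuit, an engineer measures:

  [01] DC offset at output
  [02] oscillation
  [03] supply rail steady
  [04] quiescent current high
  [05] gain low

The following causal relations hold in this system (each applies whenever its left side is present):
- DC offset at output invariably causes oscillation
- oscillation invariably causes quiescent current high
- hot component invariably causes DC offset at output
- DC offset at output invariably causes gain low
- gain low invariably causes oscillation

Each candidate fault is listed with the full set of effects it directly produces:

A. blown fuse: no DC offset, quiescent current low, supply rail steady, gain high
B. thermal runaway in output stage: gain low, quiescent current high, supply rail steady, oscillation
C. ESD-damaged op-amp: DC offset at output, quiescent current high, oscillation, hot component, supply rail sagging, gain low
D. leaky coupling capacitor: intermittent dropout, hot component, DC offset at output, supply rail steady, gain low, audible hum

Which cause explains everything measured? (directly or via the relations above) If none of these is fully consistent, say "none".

D

For each candidate, compare predicted effects to what was observed:
(A) blown fuse — fails on DC offset at output, oscillation, quiescent current high, gain low (predicts no DC offset, not DC offset at output; predicts quiescent current low, not quiescent current high; predicts gain high, not gain low)
(B) thermal runaway in output stage — does not account for DC offset at output
(C) ESD-damaged op-amp — DC offset at output yes; oscillation yes; supply rail steady NO; quiescent current high yes; gain low yes
(D) leaky coupling capacitor — accounts for every observation (oscillation through DC offset at output → oscillation)
(D) alone accounts for all the evidence.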